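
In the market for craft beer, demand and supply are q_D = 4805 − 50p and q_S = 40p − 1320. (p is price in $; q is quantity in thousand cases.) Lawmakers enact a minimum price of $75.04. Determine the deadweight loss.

In inverse form: demand p = 96.1 − 0.02q, supply p = 33 + 0.025q.
Competitive equilibrium: 96.1 − 0.02q = 33 + 0.025q → q* = 1402.2222, p* = 68.0556.
At the floor p = 75.04, quantity demanded = (96.1 − 75.04)/0.02 = 1053.
Sellers' marginal cost at q' = 1053: 33 + 0.025·1053 = 59.325.
Δq = 1402.2222 − 1053 = 349.2222; wedge = 75.04 − 59.325 = 15.715.
Welfare loss = ½ × 349.2222 × 15.715 = $2744.01 thousand.

$2744.01 thousand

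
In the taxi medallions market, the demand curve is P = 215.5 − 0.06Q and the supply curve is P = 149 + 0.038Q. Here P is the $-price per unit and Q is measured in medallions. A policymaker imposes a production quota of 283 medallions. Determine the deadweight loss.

Competitive equilibrium: 215.5 − 0.06Q = 149 + 0.038Q → Q* = 678.57143, P* = 174.78571.
At Q = 283: demand price = 215.5 − 0.06·283 = 198.52; supply price = 149 + 0.038·283 = 159.754.
ΔQ = 678.57143 − 283 = 395.57143; wedge = 198.52 − 159.754 = 38.766.
Welfare loss = ½ × 395.57143 × 38.766 = $7667.361.

$7667.361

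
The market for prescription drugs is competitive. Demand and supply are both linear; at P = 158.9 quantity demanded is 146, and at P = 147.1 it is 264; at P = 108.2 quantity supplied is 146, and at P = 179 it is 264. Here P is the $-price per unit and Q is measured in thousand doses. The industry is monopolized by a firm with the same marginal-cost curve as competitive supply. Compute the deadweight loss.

Demand slope = (147.1 − 158.9)/(264 − 146) = −0.1, so P = 173.5 − 0.1Q.
Supply slope = (179 − 108.2)/(264 − 146) = 0.6, so P = 20.6 + 0.6Q.
Competitive equilibrium: 173.5 − 0.1Q = 20.6 + 0.6Q → Q* = 218.4286, P* = 151.6571.
Marginal revenue: MR = 173.5 − 0.2Q. Set MR = MC: 173.5 − 0.2Q = 20.6 + 0.6Q → Q_m = 191.125.
Price P_m = 173.5 − 0.1·191.125 = 154.3875; MC(Q_m) = 20.6 + 0.6·191.125 = 135.275.
Competitive Q* = 218.4286, so ΔQ = 27.3036; wedge = 154.3875 − 135.275 = 19.1125.
The triangle = ½ × 27.3036 × 19.1125 = $260.92 thousand.

$260.92 thousand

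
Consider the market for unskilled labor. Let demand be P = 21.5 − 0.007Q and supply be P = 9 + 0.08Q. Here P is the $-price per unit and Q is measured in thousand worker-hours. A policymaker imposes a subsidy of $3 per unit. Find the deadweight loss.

$51.72 thousand

Competitive equilibrium: 21.5 − 0.007Q = 9 + 0.08Q → Q* = 143.6782, P* = 20.4943.
The subsidy lowers effective supply by 3: P = 6 + 0.08Q.
New quantity: 21.5 − 0.007Q = 6 + 0.08Q → Q' = 178.1609.
Overproduction ΔQ = 178.1609 − 143.6782 = 34.4827; wedge = subsidy = 3.
Deadweight loss = ½ × 34.4827 × 3 = $51.72 thousand.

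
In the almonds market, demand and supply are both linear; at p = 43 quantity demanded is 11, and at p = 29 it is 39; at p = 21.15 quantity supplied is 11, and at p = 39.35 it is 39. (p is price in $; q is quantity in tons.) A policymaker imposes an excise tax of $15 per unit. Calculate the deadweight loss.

Demand slope = (29 − 43)/(39 − 11) = −0.5, so p = 48.5 − 0.5q.
Supply slope = (39.35 − 21.15)/(39 − 11) = 0.65, so p = 14 + 0.65q.
Competitive equilibrium: 48.5 − 0.5q = 14 + 0.65q → q* = 30, p* = 33.5.
With the tax, the buyer price exceeds the seller price by 15: (48.5 − 0.5q) − (14 + 0.65q) = 15 → q' = 16.9565.
Δq = 30 − 16.9565 = 13.0435; the wedge equals the tax, 15.
Deadweight loss = ½ × 13.0435 × 15 = $97.83.

$97.83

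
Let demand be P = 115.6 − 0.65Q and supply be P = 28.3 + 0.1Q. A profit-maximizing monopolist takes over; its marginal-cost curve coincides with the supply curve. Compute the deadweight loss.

1095.24

Competitive equilibrium: 115.6 − 0.65Q = 28.3 + 0.1Q → Q* = 116.4, P* = 39.94.
Marginal revenue: MR = 115.6 − 1.3Q. Set MR = MC: 115.6 − 1.3Q = 28.3 + 0.1Q → Q_m = 62.3571.
Price P_m = 115.6 − 0.65·62.3571 = 75.0679; MC(Q_m) = 28.3 + 0.1·62.3571 = 34.5357.
Competitive Q* = 116.4, so ΔQ = 54.0429; wedge = 75.0679 − 34.5357 = 40.5322.
DWL = ½ × 54.0429 × 40.5322 = 1095.24.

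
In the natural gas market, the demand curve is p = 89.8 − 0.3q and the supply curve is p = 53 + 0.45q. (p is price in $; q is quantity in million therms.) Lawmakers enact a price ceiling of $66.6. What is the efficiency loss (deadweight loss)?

Competitive equilibrium: 89.8 − 0.3q = 53 + 0.45q → q* = 49.0667, p* = 75.08.
At the ceiling p = 66.6, quantity supplied = (66.6 − 53)/0.45 = 30.2222.
Willingness to pay at q' = 30.2222: 89.8 − 0.3·30.2222 = 80.7333.
Δq = 49.0667 − 30.2222 = 18.8445; wedge = 80.7333 − 66.6 = 14.1333.
Deadweight loss = ½ × 18.8445 × 14.1333 = $133.17 million.

$133.17 million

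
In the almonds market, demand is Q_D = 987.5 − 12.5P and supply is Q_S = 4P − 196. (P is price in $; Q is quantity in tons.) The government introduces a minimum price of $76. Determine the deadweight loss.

In inverse form: demand P = 79 − 0.08Q, supply P = 49 + 0.25Q.
Competitive equilibrium: 79 − 0.08Q = 49 + 0.25Q → Q* = 90.9091, P* = 71.7273.
At the floor P = 76, quantity demanded = (79 − 76)/0.08 = 37.5.
Sellers' marginal cost at Q' = 37.5: 49 + 0.25·37.5 = 58.375.
ΔQ = 90.9091 − 37.5 = 53.4091; wedge = 76 − 58.375 = 17.625.
The triangle = ½ × 53.4091 × 17.625 = $470.67.

$470.67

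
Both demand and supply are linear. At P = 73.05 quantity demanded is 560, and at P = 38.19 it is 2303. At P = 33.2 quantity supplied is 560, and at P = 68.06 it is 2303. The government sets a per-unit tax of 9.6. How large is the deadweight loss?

1152

Demand slope = (38.19 − 73.05)/(2303 − 560) = −0.02, so P = 84.25 − 0.02Q.
Supply slope = (68.06 − 33.2)/(2303 − 560) = 0.02, so P = 22 + 0.02Q.
Competitive equilibrium: 84.25 − 0.02Q = 22 + 0.02Q → Q* = 1556.25, P* = 53.125.
With the tax, the buyer price exceeds the seller price by 9.6: (84.25 − 0.02Q) − (22 + 0.02Q) = 9.6 → Q' = 1316.25.
ΔQ = 1556.25 − 1316.25 = 240; the wedge equals the tax, 9.6.
DWL = ½ × 240 × 9.6 = 1152.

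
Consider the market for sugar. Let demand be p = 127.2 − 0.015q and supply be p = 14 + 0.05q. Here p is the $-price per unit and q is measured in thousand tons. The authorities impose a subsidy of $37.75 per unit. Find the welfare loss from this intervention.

$10962.02 thousand

Competitive equilibrium: 127.2 − 0.015q = 14 + 0.05q → q* = 1741.5385, p* = 101.0769.
The subsidy lowers effective supply by 37.75: p = 0.05q − 23.75.
New quantity: 127.2 − 0.015q = 0.05q − 23.75 → q' = 2322.3077.
Overproduction Δq = 2322.3077 − 1741.5385 = 580.7692; wedge = subsidy = 37.75.
The triangle = ½ × 580.7692 × 37.75 = $10962.02 thousand.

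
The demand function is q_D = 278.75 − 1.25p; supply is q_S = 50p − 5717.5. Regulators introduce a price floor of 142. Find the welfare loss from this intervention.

In inverse form: demand p = 223 − 0.8q, supply p = 114.35 + 0.02q.
Competitive equilibrium: 223 − 0.8q = 114.35 + 0.02q → q* = 132.5, p* = 117.
At the floor p = 142, quantity demanded = (223 − 142)/0.8 = 101.25.
Sellers' marginal cost at q' = 101.25: 114.35 + 0.02·101.25 = 116.375.
Δq = 132.5 − 101.25 = 31.25; wedge = 142 − 116.375 = 25.625.
Welfare loss = ½ × 31.25 × 25.625 = 400.39.

400.39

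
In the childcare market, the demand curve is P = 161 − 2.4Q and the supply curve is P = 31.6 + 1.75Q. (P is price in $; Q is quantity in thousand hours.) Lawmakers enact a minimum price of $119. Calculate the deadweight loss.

$388.36 thousand

Competitive equilibrium: 161 − 2.4Q = 31.6 + 1.75Q → Q* = 31.1807, P* = 86.1663.
At the floor P = 119, quantity demanded = (161 − 119)/2.4 = 17.5.
Sellers' marginal cost at Q' = 17.5: 31.6 + 1.75·17.5 = 62.225.
ΔQ = 31.1807 − 17.5 = 13.6807; wedge = 119 − 62.225 = 56.775.
DWL = ½ × 13.6807 × 56.775 = $388.36 thousand.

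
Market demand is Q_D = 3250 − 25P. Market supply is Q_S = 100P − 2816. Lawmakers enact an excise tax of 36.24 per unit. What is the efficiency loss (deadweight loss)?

In inverse form: demand P = 130 − 0.04Q, supply P = 28.16 + 0.01Q.
Competitive equilibrium: 130 − 0.04Q = 28.16 + 0.01Q → Q* = 2036.8, P* = 48.528.
With the tax, the buyer price exceeds the seller price by 36.24: (130 − 0.04Q) − (28.16 + 0.01Q) = 36.24 → Q' = 1312.
ΔQ = 2036.8 − 1312 = 724.8; the wedge equals the tax, 36.24.
Deadweight loss = ½ × 724.8 × 36.24 = 13133.376.

13133.376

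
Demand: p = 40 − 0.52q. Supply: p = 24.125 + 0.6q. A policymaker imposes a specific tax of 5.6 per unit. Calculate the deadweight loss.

Competitive equilibrium: 40 − 0.52q = 24.125 + 0.6q → q* = 14.1741, p* = 32.6295.
With the tax, the buyer price exceeds the seller price by 5.6: (40 − 0.52q) − (24.125 + 0.6q) = 5.6 → q' = 9.1741.
Δq = 14.1741 − 9.1741 = 5; the wedge equals the tax, 5.6.
Welfare loss = ½ × 5 × 5.6 = 14.

14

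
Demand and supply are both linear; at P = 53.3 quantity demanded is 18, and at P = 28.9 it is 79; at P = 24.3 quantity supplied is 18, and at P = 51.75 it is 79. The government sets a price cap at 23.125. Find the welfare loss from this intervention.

Demand slope = (28.9 − 53.3)/(79 − 18) = −0.4, so P = 60.5 − 0.4Q.
Supply slope = (51.75 − 24.3)/(79 − 18) = 0.45, so P = 16.2 + 0.45Q.
Competitive equilibrium: 60.5 − 0.4Q = 16.2 + 0.45Q → Q* = 52.11765, P* = 39.65294.
At the ceiling P = 23.125, quantity supplied = (23.125 − 16.2)/0.45 = 15.38889.
Willingness to pay at Q' = 15.38889: 60.5 − 0.4·15.38889 = 54.34444.
ΔQ = 52.11765 − 15.38889 = 36.72876; wedge = 54.34444 − 23.125 = 31.21944.
Welfare loss = ½ × 36.72876 × 31.21944 = 573.33.

573.33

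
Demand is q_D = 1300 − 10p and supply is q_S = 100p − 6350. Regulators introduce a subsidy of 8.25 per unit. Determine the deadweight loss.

309.375

In inverse form: demand p = 130 − 0.1q, supply p = 63.5 + 0.01q.
Competitive equilibrium: 130 − 0.1q = 63.5 + 0.01q → q* = 604.5455, p* = 69.5455.
The subsidy lowers effective supply by 8.25: p = 55.25 + 0.01q.
New quantity: 130 − 0.1q = 55.25 + 0.01q → q' = 679.5455.
Overproduction Δq = 679.5455 − 604.5455 = 75; wedge = subsidy = 8.25.
Deadweight loss = ½ × 75 × 8.25 = 309.375.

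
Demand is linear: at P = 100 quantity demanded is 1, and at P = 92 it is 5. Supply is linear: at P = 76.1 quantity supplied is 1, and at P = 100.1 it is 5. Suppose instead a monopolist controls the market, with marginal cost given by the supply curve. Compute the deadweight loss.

Demand slope = (92 − 100)/(5 − 1) = −2, so P = 102 − 2Q.
Supply slope = (100.1 − 76.1)/(5 − 1) = 6, so P = 70.1 + 6Q.
Competitive equilibrium: 102 − 2Q = 70.1 + 6Q → Q* = 3.9875, P* = 94.025.
Marginal revenue: MR = 102 − 4Q. Set MR = MC: 102 − 4Q = 70.1 + 6Q → Q_m = 3.19.
Price P_m = 102 − 2·3.19 = 95.62; MC(Q_m) = 70.1 + 6·3.19 = 89.24.
Competitive Q* = 3.9875, so ΔQ = 0.7975; wedge = 95.62 − 89.24 = 6.38.
Deadweight loss = ½ × 0.7975 × 6.38 = 2.54.

2.54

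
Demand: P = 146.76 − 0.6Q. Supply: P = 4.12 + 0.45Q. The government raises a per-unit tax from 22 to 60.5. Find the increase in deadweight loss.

Competitive equilibrium: 146.76 − 0.6Q = 4.12 + 0.45Q → Q* = 135.8476, P* = 65.2514.
For a per-unit tax t: ΔQ = t/1.05, so DWL = ½·t·(t/1.05) = t²/2.1.
At t = 22: DWL = 230.476. At t = 60.5: DWL = 1742.976.
Increase = 1742.976 − 230.476 = 1512.50.

1512.50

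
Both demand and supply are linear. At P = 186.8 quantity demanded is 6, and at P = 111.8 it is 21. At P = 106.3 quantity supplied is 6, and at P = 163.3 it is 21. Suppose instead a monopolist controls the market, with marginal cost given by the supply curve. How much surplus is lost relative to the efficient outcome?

132.53

Demand slope = (111.8 − 186.8)/(21 − 6) = −5, so P = 216.8 − 5Q.
Supply slope = (163.3 − 106.3)/(21 − 6) = 3.8, so P = 83.5 + 3.8Q.
Competitive equilibrium: 216.8 − 5Q = 83.5 + 3.8Q → Q* = 15.14773, P* = 141.06136.
Marginal revenue: MR = 216.8 − 10Q. Set MR = MC: 216.8 − 10Q = 83.5 + 3.8Q → Q_m = 9.65942.
Price P_m = 216.8 − 5·9.65942 = 168.5029; MC(Q_m) = 83.5 + 3.8·9.65942 = 120.2058.
Competitive Q* = 15.14773, so ΔQ = 5.48831; wedge = 168.5029 − 120.2058 = 48.2971.
DWL = ½ × 5.48831 × 48.2971 = 132.53.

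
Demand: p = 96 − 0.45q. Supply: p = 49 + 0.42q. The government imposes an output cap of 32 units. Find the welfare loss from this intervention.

Competitive equilibrium: 96 − 0.45q = 49 + 0.42q → q* = 54.023, p* = 71.6897.
At q = 32: demand price = 96 − 0.45·32 = 81.6; supply price = 49 + 0.42·32 = 62.44.
Δq = 54.023 − 32 = 22.023; wedge = 81.6 − 62.44 = 19.16.
DWL = ½ × 22.023 × 19.16 = 210.98.

210.98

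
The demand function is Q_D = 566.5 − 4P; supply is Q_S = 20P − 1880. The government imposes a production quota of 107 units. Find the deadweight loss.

In inverse form: demand P = 141.625 − 0.25Q, supply P = 94 + 0.05Q.
Competitive equilibrium: 141.625 − 0.25Q = 94 + 0.05Q → Q* = 158.75, P* = 101.9375.
At Q = 107: demand price = 141.625 − 0.25·107 = 114.875; supply price = 94 + 0.05·107 = 99.35.
ΔQ = 158.75 − 107 = 51.75; wedge = 114.875 − 99.35 = 15.525.
DWL = ½ × 51.75 × 15.525 = 401.71.

401.71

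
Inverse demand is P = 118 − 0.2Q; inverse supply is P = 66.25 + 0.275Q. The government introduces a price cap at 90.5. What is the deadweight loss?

Competitive equilibrium: 118 − 0.2Q = 66.25 + 0.275Q → Q* = 108.9474, P* = 96.2105.
At the ceiling P = 90.5, quantity supplied = (90.5 − 66.25)/0.275 = 88.1818.
Willingness to pay at Q' = 88.1818: 118 − 0.2·88.1818 = 100.3636.
ΔQ = 108.9474 − 88.1818 = 20.7656; wedge = 100.3636 − 90.5 = 9.8636.
Deadweight loss = ½ × 20.7656 × 9.8636 = 102.41.

102.41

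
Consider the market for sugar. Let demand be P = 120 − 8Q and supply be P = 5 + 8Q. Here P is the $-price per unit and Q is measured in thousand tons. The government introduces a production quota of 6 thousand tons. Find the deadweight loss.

Competitive equilibrium: 120 − 8Q = 5 + 8Q → Q* = 7.1875, P* = 62.5.
At Q = 6: demand price = 120 − 8·6 = 72; supply price = 5 + 8·6 = 53.
ΔQ = 7.1875 − 6 = 1.1875; wedge = 72 − 53 = 19.
DWL = ½ × 1.1875 × 19 = $11.28 thousand.

$11.28 thousand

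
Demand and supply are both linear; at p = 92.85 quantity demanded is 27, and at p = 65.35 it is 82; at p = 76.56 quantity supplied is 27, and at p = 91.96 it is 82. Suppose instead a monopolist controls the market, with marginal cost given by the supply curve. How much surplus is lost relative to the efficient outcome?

136.45

Demand slope = (65.35 − 92.85)/(82 − 27) = −0.5, so p = 106.35 − 0.5q.
Supply slope = (91.96 − 76.56)/(82 − 27) = 0.28, so p = 69 + 0.28q.
Competitive equilibrium: 106.35 − 0.5q = 69 + 0.28q → q* = 47.8846, p* = 82.4077.
Marginal revenue: MR = 106.35 − q. Set MR = MC: 106.35 − q = 69 + 0.28q → q_m = 29.1797.
Price p_m = 106.35 − 0.5·29.1797 = 91.7602; MC(q_m) = 69 + 0.28·29.1797 = 77.1703.
Competitive q* = 47.8846, so Δq = 18.7049; wedge = 91.7602 − 77.1703 = 14.5899.
The triangle = ½ × 18.7049 × 14.5899 = 136.45.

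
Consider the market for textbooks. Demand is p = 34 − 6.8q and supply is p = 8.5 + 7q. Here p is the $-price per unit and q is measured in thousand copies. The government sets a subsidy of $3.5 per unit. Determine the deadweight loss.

$0.44 thousand

Competitive equilibrium: 34 − 6.8q = 8.5 + 7q → q* = 1.8478, p* = 21.4348.
The subsidy lowers effective supply by 3.5: p = 5 + 7q.
New quantity: 34 − 6.8q = 5 + 7q → q' = 2.1014.
Overproduction Δq = 2.1014 − 1.8478 = 0.2536; wedge = subsidy = 3.5.
Deadweight loss = ½ × 0.2536 × 3.5 = $0.44 thousand.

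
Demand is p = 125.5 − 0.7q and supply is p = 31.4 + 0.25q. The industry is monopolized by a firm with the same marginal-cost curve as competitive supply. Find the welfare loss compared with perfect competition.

Competitive equilibrium: 125.5 − 0.7q = 31.4 + 0.25q → q* = 99.0526, p* = 56.1632.
Marginal revenue: MR = 125.5 − 1.4q. Set MR = MC: 125.5 − 1.4q = 31.4 + 0.25q → q_m = 57.0303.
Price p_m = 125.5 − 0.7·57.0303 = 85.5788; MC(q_m) = 31.4 + 0.25·57.0303 = 45.6576.
Competitive q* = 99.0526, so Δq = 42.0223; wedge = 85.5788 − 45.6576 = 39.9212.
Deadweight loss = ½ × 42.0223 × 39.9212 = 838.79.

838.79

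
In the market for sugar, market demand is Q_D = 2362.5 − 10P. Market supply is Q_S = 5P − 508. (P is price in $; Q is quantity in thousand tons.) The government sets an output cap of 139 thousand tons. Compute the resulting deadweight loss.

$14399.50 thousand

In inverse form: demand P = 236.25 − 0.1Q, supply P = 101.6 + 0.2Q.
Competitive equilibrium: 236.25 − 0.1Q = 101.6 + 0.2Q → Q* = 448.8333, P* = 191.3667.
At Q = 139: demand price = 236.25 − 0.1·139 = 222.35; supply price = 101.6 + 0.2·139 = 129.4.
ΔQ = 448.8333 − 139 = 309.8333; wedge = 222.35 − 129.4 = 92.95.
Welfare loss = ½ × 309.8333 × 92.95 = $14399.50 thousand.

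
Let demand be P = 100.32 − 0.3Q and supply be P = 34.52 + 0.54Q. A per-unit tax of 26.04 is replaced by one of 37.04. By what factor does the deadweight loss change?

2.023

Competitive equilibrium: 100.32 − 0.3Q = 34.52 + 0.54Q → Q* = 78.3333, P* = 76.82.
For a per-unit tax t: ΔQ = t/0.84, so DWL = ½·t·(t/0.84) = t²/1.68.
At t = 26.04: DWL = 403.62. At t = 37.04: DWL = 816.644.
Ratio = (37.04/26.04)² = 2.023.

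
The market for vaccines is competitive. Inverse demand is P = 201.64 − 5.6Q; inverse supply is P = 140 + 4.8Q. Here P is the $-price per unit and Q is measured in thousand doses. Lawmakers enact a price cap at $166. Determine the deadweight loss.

$1.35 thousand

Competitive equilibrium: 201.64 − 5.6Q = 140 + 4.8Q → Q* = 5.9269, P* = 168.4492.
At the ceiling P = 166, quantity supplied = (166 − 140)/4.8 = 5.4167.
Willingness to pay at Q' = 5.4167: 201.64 − 5.6·5.4167 = 171.3065.
ΔQ = 5.9269 − 5.4167 = 0.5102; wedge = 171.3065 − 166 = 5.3065.
Deadweight loss = ½ × 0.5102 × 5.3065 = $1.35 thousand.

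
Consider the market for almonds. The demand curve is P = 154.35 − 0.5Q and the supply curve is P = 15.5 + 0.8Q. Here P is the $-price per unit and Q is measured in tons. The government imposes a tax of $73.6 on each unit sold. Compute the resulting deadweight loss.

$2083.45

Competitive equilibrium: 154.35 − 0.5Q = 15.5 + 0.8Q → Q* = 106.8077, P* = 100.9462.
With the tax, the buyer price exceeds the seller price by 73.6: (154.35 − 0.5Q) − (15.5 + 0.8Q) = 73.6 → Q' = 50.1923.
ΔQ = 106.8077 − 50.1923 = 56.6154; the wedge equals the tax, 73.6.
Welfare loss = ½ × 56.6154 × 73.6 = $2083.45.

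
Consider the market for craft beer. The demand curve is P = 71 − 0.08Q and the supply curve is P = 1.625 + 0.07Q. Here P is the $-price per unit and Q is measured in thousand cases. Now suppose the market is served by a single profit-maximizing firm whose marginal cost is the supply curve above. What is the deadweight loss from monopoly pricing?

Competitive equilibrium: 71 − 0.08Q = 1.625 + 0.07Q → Q* = 462.5, P* = 34.
Marginal revenue: MR = 71 − 0.16Q. Set MR = MC: 71 − 0.16Q = 1.625 + 0.07Q → Q_m = 301.6304.
Price P_m = 71 − 0.08·301.6304 = 46.8696; MC(Q_m) = 1.625 + 0.07·301.6304 = 22.7391.
Competitive Q* = 462.5, so ΔQ = 160.8696; wedge = 46.8696 − 22.7391 = 24.1305.
Welfare loss = ½ × 160.8696 × 24.1305 = $1940.93 thousand.

$1940.93 thousand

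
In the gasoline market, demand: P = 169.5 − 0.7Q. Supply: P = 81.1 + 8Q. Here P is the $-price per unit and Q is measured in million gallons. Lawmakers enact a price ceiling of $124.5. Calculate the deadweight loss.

$97.57 million

Competitive equilibrium: 169.5 − 0.7Q = 81.1 + 8Q → Q* = 10.1609, P* = 162.3874.
At the ceiling P = 124.5, quantity supplied = (124.5 − 81.1)/8 = 5.425.
Willingness to pay at Q' = 5.425: 169.5 − 0.7·5.425 = 165.7025.
ΔQ = 10.1609 − 5.425 = 4.7359; wedge = 165.7025 − 124.5 = 41.2025.
DWL = ½ × 4.7359 × 41.2025 = $97.57 million.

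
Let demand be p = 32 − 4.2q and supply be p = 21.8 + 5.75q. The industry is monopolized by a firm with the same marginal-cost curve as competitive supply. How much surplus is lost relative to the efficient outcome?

Competitive equilibrium: 32 − 4.2q = 21.8 + 5.75q → q* = 1.0251, p* = 27.6945.
Marginal revenue: MR = 32 − 8.4q. Set MR = MC: 32 − 8.4q = 21.8 + 5.75q → q_m = 0.7208.
Price p_m = 32 − 4.2·0.7208 = 28.9726; MC(q_m) = 21.8 + 5.75·0.7208 = 25.9446.
Competitive q* = 1.0251, so Δq = 0.3043; wedge = 28.9726 − 25.9446 = 3.028.
Deadweight loss = ½ × 0.3043 × 3.028 = 0.46.

0.46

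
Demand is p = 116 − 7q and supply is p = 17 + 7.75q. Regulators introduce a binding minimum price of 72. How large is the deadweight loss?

1.34

Competitive equilibrium: 116 − 7q = 17 + 7.75q → q* = 6.7119, p* = 69.0169.
At the floor p = 72, quantity demanded = (116 − 72)/7 = 6.2857.
Sellers' marginal cost at q' = 6.2857: 17 + 7.75·6.2857 = 65.7142.
Δq = 6.7119 − 6.2857 = 0.4262; wedge = 72 − 65.7142 = 6.2858.
DWL = ½ × 0.4262 × 6.2858 = 1.34.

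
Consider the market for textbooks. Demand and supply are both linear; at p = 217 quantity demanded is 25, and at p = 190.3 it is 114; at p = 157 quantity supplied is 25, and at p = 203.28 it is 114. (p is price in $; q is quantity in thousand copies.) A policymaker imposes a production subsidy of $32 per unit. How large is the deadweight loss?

$624.39 thousand

Demand slope = (190.3 − 217)/(114 − 25) = −0.3, so p = 224.5 − 0.3q.
Supply slope = (203.28 − 157)/(114 − 25) = 0.52, so p = 144 + 0.52q.
Competitive equilibrium: 224.5 − 0.3q = 144 + 0.52q → q* = 98.1707, p* = 195.0488.
The subsidy lowers effective supply by 32: p = 112 + 0.52q.
New quantity: 224.5 − 0.3q = 112 + 0.52q → q' = 137.1951.
Overproduction Δq = 137.1951 − 98.1707 = 39.0244; wedge = subsidy = 32.
The triangle = ½ × 39.0244 × 32 = $624.39 thousand.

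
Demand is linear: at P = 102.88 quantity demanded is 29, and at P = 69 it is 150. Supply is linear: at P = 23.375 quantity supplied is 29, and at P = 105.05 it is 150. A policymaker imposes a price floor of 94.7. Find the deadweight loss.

Demand slope = (69 − 102.88)/(150 − 29) = −0.28, so P = 111 − 0.28Q.
Supply slope = (105.05 − 23.375)/(150 − 29) = 0.675, so P = 3.8 + 0.675Q.
Competitive equilibrium: 111 − 0.28Q = 3.8 + 0.675Q → Q* = 112.2513, P* = 79.5696.
At the floor P = 94.7, quantity demanded = (111 − 94.7)/0.28 = 58.2143.
Sellers' marginal cost at Q' = 58.2143: 3.8 + 0.675·58.2143 = 43.0947.
ΔQ = 112.2513 − 58.2143 = 54.037; wedge = 94.7 − 43.0947 = 51.6053.
The triangle = ½ × 54.037 × 51.6053 = 1394.30.

1394.30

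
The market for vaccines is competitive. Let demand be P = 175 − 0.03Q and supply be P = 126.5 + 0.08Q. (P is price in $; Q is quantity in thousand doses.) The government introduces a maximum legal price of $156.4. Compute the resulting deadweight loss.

Competitive equilibrium: 175 − 0.03Q = 126.5 + 0.08Q → Q* = 440.9091, P* = 161.7727.
At the ceiling P = 156.4, quantity supplied = (156.4 − 126.5)/0.08 = 373.75.
Willingness to pay at Q' = 373.75: 175 − 0.03·373.75 = 163.7875.
ΔQ = 440.9091 − 373.75 = 67.1591; wedge = 163.7875 − 156.4 = 7.3875.
The triangle = ½ × 67.1591 × 7.3875 = $248.07 thousand.

$248.07 thousand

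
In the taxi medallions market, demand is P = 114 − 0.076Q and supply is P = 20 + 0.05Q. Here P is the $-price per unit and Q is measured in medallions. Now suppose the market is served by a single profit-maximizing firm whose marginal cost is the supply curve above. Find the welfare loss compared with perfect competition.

Competitive equilibrium: 114 − 0.076Q = 20 + 0.05Q → Q* = 746.03175, P* = 57.30159.
Marginal revenue: MR = 114 − 0.152Q. Set MR = MC: 114 − 0.152Q = 20 + 0.05Q → Q_m = 465.34653.
Price P_m = 114 − 0.076·465.34653 = 78.63366; MC(Q_m) = 20 + 0.05·465.34653 = 43.26733.
Competitive Q* = 746.03175, so ΔQ = 280.68522; wedge = 78.63366 − 43.26733 = 35.36633.
The triangle = ½ × 280.68522 × 35.36633 = $4963.40.

$4963.40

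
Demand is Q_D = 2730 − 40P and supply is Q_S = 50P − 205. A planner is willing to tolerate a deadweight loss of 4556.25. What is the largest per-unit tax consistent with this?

20.25

In inverse form: demand P = 68.25 − 0.025Q, supply P = 4.1 + 0.02Q.
Competitive equilibrium: 68.25 − 0.025Q = 4.1 + 0.02Q → Q* = 1425.5556, P* = 32.6111.
A tax t gives ΔQ = t/0.045 and wedge t, so DWL = t²/0.09.
t²/0.09 = 4556.25 → t² = 410.0625 → t = 20.25.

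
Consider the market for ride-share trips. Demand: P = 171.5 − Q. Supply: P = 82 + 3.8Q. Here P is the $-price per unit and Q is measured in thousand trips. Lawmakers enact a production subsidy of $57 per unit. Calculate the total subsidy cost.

$1739.69 thousand

Competitive equilibrium: 171.5 − Q = 82 + 3.8Q → Q* = 18.6458, P* = 152.8542.
The subsidy lowers effective supply by 57: P = 25 + 3.8Q.
New quantity: 171.5 − Q = 25 + 3.8Q → Q' = 30.5208.
Total subsidy cost = 57 × 30.5208 = $1739.69 thousand.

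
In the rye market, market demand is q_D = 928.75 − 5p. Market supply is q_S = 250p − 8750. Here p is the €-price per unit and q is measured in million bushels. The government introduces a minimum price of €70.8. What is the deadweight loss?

€2750.78 million

In inverse form: demand p = 185.75 − 0.2q, supply p = 35 + 0.004q.
Competitive equilibrium: 185.75 − 0.2q = 35 + 0.004q → q* = 738.9706, p* = 37.9559.
At the floor p = 70.8, quantity demanded = (185.75 − 70.8)/0.2 = 574.75.
Sellers' marginal cost at q' = 574.75: 35 + 0.004·574.75 = 37.299.
Δq = 738.9706 − 574.75 = 164.2206; wedge = 70.8 − 37.299 = 33.501.
The triangle = ½ × 164.2206 × 33.501 = €2750.78 million.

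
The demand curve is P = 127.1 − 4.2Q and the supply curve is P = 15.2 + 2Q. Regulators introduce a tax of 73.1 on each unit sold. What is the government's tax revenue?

Competitive equilibrium: 127.1 − 4.2Q = 15.2 + 2Q → Q* = 18.04839, P* = 51.29677.
With the tax, the buyer price exceeds the seller price by 73.1: (127.1 − 4.2Q) − (15.2 + 2Q) = 73.1 → Q' = 6.25806.
Tax revenue = 73.1 × 6.25806 = 457.46.

457.46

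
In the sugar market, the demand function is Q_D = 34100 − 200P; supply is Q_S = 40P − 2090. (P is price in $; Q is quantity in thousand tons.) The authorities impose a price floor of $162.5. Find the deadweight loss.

$82251.04 thousand

In inverse form: demand P = 170.5 − 0.005Q, supply P = 52.25 + 0.025Q.
Competitive equilibrium: 170.5 − 0.005Q = 52.25 + 0.025Q → Q* = 3941.6667, P* = 150.7917.
At the floor P = 162.5, quantity demanded = (170.5 − 162.5)/0.005 = 1600.
Sellers' marginal cost at Q' = 1600: 52.25 + 0.025·1600 = 92.25.
ΔQ = 3941.6667 − 1600 = 2341.6667; wedge = 162.5 − 92.25 = 70.25.
The triangle = ½ × 2341.6667 × 70.25 = $82251.04 thousand.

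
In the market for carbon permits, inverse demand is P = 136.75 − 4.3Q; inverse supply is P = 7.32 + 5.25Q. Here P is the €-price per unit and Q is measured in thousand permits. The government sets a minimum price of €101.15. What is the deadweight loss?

Competitive equilibrium: 136.75 − 4.3Q = 7.32 + 5.25Q → Q* = 13.5529, P* = 78.4726.
At the floor P = 101.15, quantity demanded = (136.75 − 101.15)/4.3 = 8.2791.
Sellers' marginal cost at Q' = 8.2791: 7.32 + 5.25·8.2791 = 50.7853.
ΔQ = 13.5529 − 8.2791 = 5.2738; wedge = 101.15 − 50.7853 = 50.3647.
Deadweight loss = ½ × 5.2738 × 50.3647 = €132.81 thousand.

€132.81 thousand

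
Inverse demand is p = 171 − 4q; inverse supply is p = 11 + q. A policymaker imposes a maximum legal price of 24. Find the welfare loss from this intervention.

902.50

Competitive equilibrium: 171 − 4q = 11 + q → q* = 32, p* = 43.
At the ceiling p = 24, quantity supplied = (24 − 11)/1 = 13.
Willingness to pay at q' = 13: 171 − 4·13 = 119.
Δq = 32 − 13 = 19; wedge = 119 − 24 = 95.
DWL = ½ × 19 × 95 = 902.50.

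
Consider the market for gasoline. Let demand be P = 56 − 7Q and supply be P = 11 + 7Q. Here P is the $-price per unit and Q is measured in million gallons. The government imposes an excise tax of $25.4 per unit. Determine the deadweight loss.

$23.04 million

Competitive equilibrium: 56 − 7Q = 11 + 7Q → Q* = 3.2143, P* = 33.5.
With the tax, the buyer price exceeds the seller price by 25.4: (56 − 7Q) − (11 + 7Q) = 25.4 → Q' = 1.4.
ΔQ = 3.2143 − 1.4 = 1.8143; the wedge equals the tax, 25.4.
Welfare loss = ½ × 1.8143 × 25.4 = $23.04 million.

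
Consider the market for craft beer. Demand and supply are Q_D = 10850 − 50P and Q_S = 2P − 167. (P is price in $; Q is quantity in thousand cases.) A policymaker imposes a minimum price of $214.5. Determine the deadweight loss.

$4511.78 thousand

In inverse form: demand P = 217 − 0.02Q, supply P = 83.5 + 0.5Q.
Competitive equilibrium: 217 − 0.02Q = 83.5 + 0.5Q → Q* = 256.7308, P* = 211.8654.
At the floor P = 214.5, quantity demanded = (217 − 214.5)/0.02 = 125.
Sellers' marginal cost at Q' = 125: 83.5 + 0.5·125 = 146.
ΔQ = 256.7308 − 125 = 131.7308; wedge = 214.5 − 146 = 68.5.
DWL = ½ × 131.7308 × 68.5 = $4511.78 thousand.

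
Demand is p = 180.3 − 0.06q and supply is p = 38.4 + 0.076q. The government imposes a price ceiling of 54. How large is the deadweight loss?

47766.18

Competitive equilibrium: 180.3 − 0.06q = 38.4 + 0.076q → q* = 1043.38235, p* = 117.69706.
At the ceiling p = 54, quantity supplied = (54 − 38.4)/0.076 = 205.26316.
Willingness to pay at q' = 205.26316: 180.3 − 0.06·205.26316 = 167.98421.
Δq = 1043.38235 − 205.26316 = 838.11919; wedge = 167.98421 − 54 = 113.98421.
DWL = ½ × 838.11919 × 113.98421 = 47766.18.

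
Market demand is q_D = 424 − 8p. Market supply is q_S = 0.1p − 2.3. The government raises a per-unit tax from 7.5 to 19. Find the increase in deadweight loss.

In inverse form: demand p = 53 − 0.125q, supply p = 23 + 10q.
Competitive equilibrium: 53 − 0.125q = 23 + 10q → q* = 2.963, p* = 52.6296.
For a per-unit tax t: Δq = t/10.125, so DWL = ½·t·(t/10.125) = t²/20.25.
At t = 7.5: DWL = 2.778. At t = 19: DWL = 17.827.
Increase = 17.827 − 2.778 = 15.05.

15.05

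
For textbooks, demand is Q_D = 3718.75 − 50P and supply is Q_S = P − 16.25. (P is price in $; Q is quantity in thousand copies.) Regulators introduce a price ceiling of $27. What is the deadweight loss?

In inverse form: demand P = 74.375 − 0.02Q, supply P = 16.25 + Q.
Competitive equilibrium: 74.375 − 0.02Q = 16.25 + Q → Q* = 56.9853, P* = 73.2353.
At the ceiling P = 27, quantity supplied = (27 − 16.25)/1 = 10.75.
Willingness to pay at Q' = 10.75: 74.375 − 0.02·10.75 = 74.16.
ΔQ = 56.9853 − 10.75 = 46.2353; wedge = 74.16 − 27 = 47.16.
Welfare loss = ½ × 46.2353 × 47.16 = $1090.23 thousand.

$1090.23 thousand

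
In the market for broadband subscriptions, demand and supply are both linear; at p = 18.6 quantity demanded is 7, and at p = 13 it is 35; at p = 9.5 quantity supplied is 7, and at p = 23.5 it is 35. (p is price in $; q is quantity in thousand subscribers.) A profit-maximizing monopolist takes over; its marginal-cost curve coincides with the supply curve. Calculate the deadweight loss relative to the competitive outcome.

Demand slope = (13 − 18.6)/(35 − 7) = −0.2, so p = 20 − 0.2q.
Supply slope = (23.5 − 9.5)/(35 − 7) = 0.5, so p = 6 + 0.5q.
Competitive equilibrium: 20 − 0.2q = 6 + 0.5q → q* = 20, p* = 16.
Marginal revenue: MR = 20 − 0.4q. Set MR = MC: 20 − 0.4q = 6 + 0.5q → q_m = 15.5556.
Price p_m = 20 − 0.2·15.5556 = 16.8889; MC(q_m) = 6 + 0.5·15.5556 = 13.7778.
Competitive q* = 20, so Δq = 4.4444; wedge = 16.8889 − 13.7778 = 3.1111.
Deadweight loss = ½ × 4.4444 × 3.1111 = $6.91 thousand.

$6.91 thousand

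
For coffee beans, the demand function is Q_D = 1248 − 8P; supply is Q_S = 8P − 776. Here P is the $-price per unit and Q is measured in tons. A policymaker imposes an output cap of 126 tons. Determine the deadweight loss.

$1512.50

In inverse form: demand P = 156 − 0.125Q, supply P = 97 + 0.125Q.
Competitive equilibrium: 156 − 0.125Q = 97 + 0.125Q → Q* = 236, P* = 126.5.
At Q = 126: demand price = 156 − 0.125·126 = 140.25; supply price = 97 + 0.125·126 = 112.75.
ΔQ = 236 − 126 = 110; wedge = 140.25 − 112.75 = 27.5.
Deadweight loss = ½ × 110 × 27.5 = $1512.50.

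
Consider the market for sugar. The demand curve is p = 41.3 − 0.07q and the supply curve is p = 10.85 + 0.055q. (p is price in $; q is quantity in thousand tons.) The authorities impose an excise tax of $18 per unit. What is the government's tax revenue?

Competitive equilibrium: 41.3 − 0.07q = 10.85 + 0.055q → q* = 243.6, p* = 24.248.
With the tax, the buyer price exceeds the seller price by 18: (41.3 − 0.07q) − (10.85 + 0.055q) = 18 → q' = 99.6.
Tax revenue = 18 × 99.6 = $1792.80 thousand.

$1792.80 thousand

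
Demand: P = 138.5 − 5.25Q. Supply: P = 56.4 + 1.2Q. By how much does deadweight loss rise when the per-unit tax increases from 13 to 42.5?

Competitive equilibrium: 138.5 − 5.25Q = 56.4 + 1.2Q → Q* = 12.7287, P* = 71.6744.
For a per-unit tax t: ΔQ = t/6.45, so DWL = ½·t·(t/6.45) = t²/12.9.
At t = 13: DWL = 13.101. At t = 42.5: DWL = 140.019.
Increase = 140.019 − 13.101 = 126.92.

126.92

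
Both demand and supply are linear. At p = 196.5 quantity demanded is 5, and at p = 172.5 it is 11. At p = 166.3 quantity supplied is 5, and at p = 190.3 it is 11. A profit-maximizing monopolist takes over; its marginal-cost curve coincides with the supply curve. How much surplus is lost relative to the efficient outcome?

34.22

Demand slope = (172.5 − 196.5)/(11 − 5) = −4, so p = 216.5 − 4q.
Supply slope = (190.3 − 166.3)/(11 − 5) = 4, so p = 146.3 + 4q.
Competitive equilibrium: 216.5 − 4q = 146.3 + 4q → q* = 8.775, p* = 181.4.
Marginal revenue: MR = 216.5 − 8q. Set MR = MC: 216.5 − 8q = 146.3 + 4q → q_m = 5.85.
Price p_m = 216.5 − 4·5.85 = 193.1; MC(q_m) = 146.3 + 4·5.85 = 169.7.
Competitive q* = 8.775, so Δq = 2.925; wedge = 193.1 − 169.7 = 23.4.
Deadweight loss = ½ × 2.925 × 23.4 = 34.22.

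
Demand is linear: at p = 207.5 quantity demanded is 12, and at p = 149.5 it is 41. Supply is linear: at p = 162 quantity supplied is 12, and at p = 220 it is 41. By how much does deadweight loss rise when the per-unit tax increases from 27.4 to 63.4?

Demand slope = (149.5 − 207.5)/(41 − 12) = −2, so p = 231.5 − 2q.
Supply slope = (220 − 162)/(41 − 12) = 2, so p = 138 + 2q.
Competitive equilibrium: 231.5 − 2q = 138 + 2q → q* = 23.375, p* = 184.75.
For a per-unit tax t: Δq = t/4, so DWL = ½·t·(t/4) = t²/8.
At t = 27.4: DWL = 93.845. At t = 63.4: DWL = 502.445.
Increase = 502.445 − 93.845 = 408.60.

408.60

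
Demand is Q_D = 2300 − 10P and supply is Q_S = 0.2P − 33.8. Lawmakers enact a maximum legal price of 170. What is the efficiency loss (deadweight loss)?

352.71

In inverse form: demand P = 230 − 0.1Q, supply P = 169 + 5Q.
Competitive equilibrium: 230 − 0.1Q = 169 + 5Q → Q* = 11.9608, P* = 228.8039.
At the ceiling P = 170, quantity supplied = (170 − 169)/5 = 0.2.
Willingness to pay at Q' = 0.2: 230 − 0.1·0.2 = 229.98.
ΔQ = 11.9608 − 0.2 = 11.7608; wedge = 229.98 − 170 = 59.98.
Deadweight loss = ½ × 11.7608 × 59.98 = 352.71.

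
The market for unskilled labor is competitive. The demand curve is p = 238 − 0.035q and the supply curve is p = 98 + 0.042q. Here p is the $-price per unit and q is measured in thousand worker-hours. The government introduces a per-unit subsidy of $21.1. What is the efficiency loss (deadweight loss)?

Competitive equilibrium: 238 − 0.035q = 98 + 0.042q → q* = 1818.1818, p* = 174.3636.
The subsidy lowers effective supply by 21.1: p = 76.9 + 0.042q.
New quantity: 238 − 0.035q = 76.9 + 0.042q → q' = 2092.2078.
Overproduction Δq = 2092.2078 − 1818.1818 = 274.026; wedge = subsidy = 21.1.
The triangle = ½ × 274.026 × 21.1 = $2890.97 thousand.

$2890.97 thousand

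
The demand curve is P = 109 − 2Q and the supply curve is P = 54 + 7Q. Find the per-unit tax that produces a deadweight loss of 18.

Competitive equilibrium: 109 − 2Q = 54 + 7Q → Q* = 6.1111, P* = 96.7778.
A tax t gives ΔQ = t/9 and wedge t, so DWL = t²/18.
t²/18 = 18 → t² = 324 → t = 18.

18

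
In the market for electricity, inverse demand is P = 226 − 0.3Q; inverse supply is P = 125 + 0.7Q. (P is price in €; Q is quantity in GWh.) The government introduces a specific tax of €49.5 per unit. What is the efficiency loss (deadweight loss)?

€1225.125

Competitive equilibrium: 226 − 0.3Q = 125 + 0.7Q → Q* = 101, P* = 195.7.
With the tax, the buyer price exceeds the seller price by 49.5: (226 − 0.3Q) − (125 + 0.7Q) = 49.5 → Q' = 51.5.
ΔQ = 101 − 51.5 = 49.5; the wedge equals the tax, 49.5.
DWL = ½ × 49.5 × 49.5 = €1225.125.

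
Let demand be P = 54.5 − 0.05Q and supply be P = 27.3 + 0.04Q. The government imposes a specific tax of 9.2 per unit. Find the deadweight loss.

Competitive equilibrium: 54.5 − 0.05Q = 27.3 + 0.04Q → Q* = 302.2222, P* = 39.3889.
With the tax, the buyer price exceeds the seller price by 9.2: (54.5 − 0.05Q) − (27.3 + 0.04Q) = 9.2 → Q' = 200.
ΔQ = 302.2222 − 200 = 102.2222; the wedge equals the tax, 9.2.
Deadweight loss = ½ × 102.2222 × 9.2 = 470.22.

470.22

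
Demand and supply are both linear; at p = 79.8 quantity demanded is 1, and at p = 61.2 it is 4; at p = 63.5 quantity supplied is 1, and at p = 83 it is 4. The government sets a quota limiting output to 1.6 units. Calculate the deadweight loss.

Demand slope = (61.2 − 79.8)/(4 − 1) = −6.2, so p = 86 − 6.2q.
Supply slope = (83 − 63.5)/(4 − 1) = 6.5, so p = 57 + 6.5q.
Competitive equilibrium: 86 − 6.2q = 57 + 6.5q → q* = 2.2835, p* = 71.8425.
At q = 1.6: demand price = 86 − 6.2·1.6 = 76.08; supply price = 57 + 6.5·1.6 = 67.4.
Δq = 2.2835 − 1.6 = 0.6835; wedge = 76.08 − 67.4 = 8.68.
Deadweight loss = ½ × 0.6835 × 8.68 = 2.97.

2.97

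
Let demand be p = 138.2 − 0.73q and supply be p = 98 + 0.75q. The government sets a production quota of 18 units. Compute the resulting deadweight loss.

Competitive equilibrium: 138.2 − 0.73q = 98 + 0.75q → q* = 27.1622, p* = 118.3716.
At q = 18: demand price = 138.2 − 0.73·18 = 125.06; supply price = 98 + 0.75·18 = 111.5.
Δq = 27.1622 − 18 = 9.1622; wedge = 125.06 − 111.5 = 13.56.
Deadweight loss = ½ × 9.1622 × 13.56 = 62.12.

62.12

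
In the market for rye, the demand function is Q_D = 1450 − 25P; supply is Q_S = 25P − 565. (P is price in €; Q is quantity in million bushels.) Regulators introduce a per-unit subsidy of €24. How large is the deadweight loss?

€3600 million

In inverse form: demand P = 58 − 0.04Q, supply P = 22.6 + 0.04Q.
Competitive equilibrium: 58 − 0.04Q = 22.6 + 0.04Q → Q* = 442.5, P* = 40.3.
The subsidy lowers effective supply by 24: P = 0.04Q − 1.4.
New quantity: 58 − 0.04Q = 0.04Q − 1.4 → Q' = 742.5.
Overproduction ΔQ = 742.5 − 442.5 = 300; wedge = subsidy = 24.
Welfare loss = ½ × 300 × 24 = €3600 million.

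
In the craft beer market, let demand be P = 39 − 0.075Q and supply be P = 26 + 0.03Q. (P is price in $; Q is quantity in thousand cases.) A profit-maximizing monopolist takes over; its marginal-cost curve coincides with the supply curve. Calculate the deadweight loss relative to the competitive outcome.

Competitive equilibrium: 39 − 0.075Q = 26 + 0.03Q → Q* = 123.80952, P* = 29.71429.
Marginal revenue: MR = 39 − 0.15Q. Set MR = MC: 39 − 0.15Q = 26 + 0.03Q → Q_m = 72.22222.
Price P_m = 39 − 0.075·72.22222 = 33.58333; MC(Q_m) = 26 + 0.03·72.22222 = 28.16667.
Competitive Q* = 123.80952, so ΔQ = 51.5873; wedge = 33.58333 − 28.16667 = 5.41666.
Deadweight loss = ½ × 51.5873 × 5.41666 = $139.72 thousand.

$139.72 thousand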